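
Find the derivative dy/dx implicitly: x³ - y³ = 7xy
Take d/dx of both sides. Since y is implicitly a function of x, the chain rule attaches a y' = dy/dx factor whenever we differentiate through y.

Set F(x, y) = (left side) − (right side), so the curve is F = 0. Differentiating each term of F:
  d/dx[x^3] = 3x^2
  d/dx[-7xy] = -7x·y' - 7y
  d/dx[-y^3] = -3y^2·y'

Collecting, the y'-free part is the partial derivative in x and the y' coefficient is the partial derivative in y:
  ∂F/∂x = 3x^2 - 7y
  ∂F/∂y = -7x - 3y^2

so d/dx[F(x, y(x))] = ∂F/∂x + (∂F/∂y)·y' = 0. Rearranging,
  dy/dx = -(∂F/∂x)/(∂F/∂y) = -(3x^2 - 7y)/(-7x - 3y^2) = (3x^2 - 7y)/(7x + 3y^2)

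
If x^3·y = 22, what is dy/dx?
Differentiate both sides with respect to x, treating y as y(x). By the chain rule, any term containing y contributes a factor of y' = dy/dx when we differentiate it.

Move every term to one side and write the relation as F(x, y) = 0. Term by term,
  d/dx[x^3y] = x^3·y' + 3x^2y
  d/dx[-22] = 0

The pieces without y' make up ∂F/∂x and the coefficient of y' is ∂F/∂y:
  ∂F/∂x = 3x^2y,
  ∂F/∂y = x^3.

Since d/dx[F] = ∂F/∂x + (∂F/∂y)·y' = 0, solve for y':
  (∂F/∂y)·y' = -∂F/∂x
  dy/dx = -(∂F/∂x)/(∂F/∂y) = -(3x^2y)/(x^3) = -3y/x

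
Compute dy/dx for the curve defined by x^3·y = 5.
Apply d/dx to both sides, remembering that y depends on x. Each occurrence of y therefore brings in a y' = dy/dx via the chain rule.

With F(x, y) equal to the left-hand side minus the right, differentiate F term by term:
  d/dx[x^3y] = x^3·y' + 3x^2y
  d/dx[-5] = 0
Adding these up, d/dx[F] = 0 becomes
  (3x^2y) + (x^3)·y' = 0,
so isolating y',
  dy/dx = -(3x^2y)/(x^3) = -3y/x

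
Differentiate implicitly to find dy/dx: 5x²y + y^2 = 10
Apply d/dx to both sides, remembering that y depends on x. Each occurrence of y therefore brings in a y' = dy/dx via the chain rule.

With F(x, y) equal to the left-hand side minus the right, differentiate F term by term:
  d/dx[5x^2y] = 5x^2·y' + 10xy
  d/dx[y^2] = 2y·y'
  d/dx[-10] = 0
Adding these up, d/dx[F] = 0 becomes
  (10xy) + (5x^2 + 2y)·y' = 0,
so isolating y',
  dy/dx = -(10xy)/(5x^2 + 2y) = -10xy/(5x^2 + 2y)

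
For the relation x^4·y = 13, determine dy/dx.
Apply d/dx to both sides, remembering that y depends on x. Each occurrence of y therefore brings in a y' = dy/dx via the chain rule.

With F(x, y) equal to the left-hand side minus the right, differentiate F term by term:
  d/dx[x^4y] = x^4·y' + 4x^3y
  d/dx[-13] = 0
Adding these up, d/dx[F] = 0 becomes
  (4x^3y) + (x^4)·y' = 0,
so isolating y',
  dy/dx = -(4x^3y)/(x^4) = -4y/x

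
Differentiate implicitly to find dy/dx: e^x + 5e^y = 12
Differentiate the relation implicitly: treat y = y(x) and apply the chain rule, so every y-derivative picks up a y' = dy/dx factor.

With everything moved to the left-hand side, differentiate term by term:
  d/dx[e^(x)] = e^(x)
  d/dx[5e^(y)] = 5·y'·e^(y)
  d/dx[-12] = 0

Separating the contributions that come from x directly and those that come through y:
  without y':      e^(x)
  multiplying y':  5e^(y)

so (e^(x)) + (5e^(y))·y' = 0, and therefore
  dy/dx = -(e^(x))/(5e^(y)) = -e^(x - y)/5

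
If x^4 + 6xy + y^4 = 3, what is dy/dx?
Apply d/dx to both sides, remembering that y depends on x. Each occurrence of y therefore brings in a y' = dy/dx via the chain rule.

With F(x, y) equal to the left-hand side minus the right, differentiate F term by term:
  d/dx[x^4] = 4x^3
  d/dx[6xy] = 6x·y' + 6y
  d/dx[y^4] = 4y^3·y'
  d/dx[-3] = 0
Adding these up, d/dx[F] = 0 becomes
  (4x^3 + 6y) + (6x + 4y^3)·y' = 0,
so isolating y',
  dy/dx = -(4x^3 + 6y)/(6x + 4y^3) = (-2x^3 - 3y)/(3x + 2y^3)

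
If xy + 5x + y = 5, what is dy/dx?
Apply d/dx to both sides, remembering that y depends on x. Each occurrence of y therefore brings in a y' = dy/dx via the chain rule.

With F(x, y) equal to the left-hand side minus the right, differentiate F term by term:
  d/dx[xy] = x·y' + y
  d/dx[5x] = 5
  d/dx[y] = y'
  d/dx[-5] = 0
Adding these up, d/dx[F] = 0 becomes
  (y + 5) + (x + 1)·y' = 0,
so isolating y',
  dy/dx = -(y + 5)/(x + 1) = (-y - 5)/(x + 1)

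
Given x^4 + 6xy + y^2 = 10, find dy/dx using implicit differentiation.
Apply d/dx to both sides, remembering that y depends on x. Each occurrence of y therefore brings in a y' = dy/dx via the chain rule.

With F(x, y) equal to the left-hand side minus the right, differentiate F term by term:
  d/dx[x^4] = 4x^3
  d/dx[6xy] = 6x·y' + 6y
  d/dx[y^2] = 2y·y'
  d/dx[-10] = 0
Adding these up, d/dx[F] = 0 becomes
  (4x^3 + 6y) + (6x + 2y)·y' = 0,
so isolating y',
  dy/dx = -(4x^3 + 6y)/(6x + 2y) = (-2x^3 - 3y)/(3x + y)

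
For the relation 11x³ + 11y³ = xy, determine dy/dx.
Differentiate the relation implicitly: treat y = y(x) and apply the chain rule, so every y-derivative picks up a y' = dy/dx factor.

With everything moved to the left-hand side, differentiate term by term:
  d/dx[11x^3] = 33x^2
  d/dx[-xy] = -x·y' - y
  d/dx[11y^3] = 33y^2·y'

Separating the contributions that come from x directly and those that come through y:
  without y':      33x^2 - y
  multiplying y':  -x + 33y^2

so (33x^2 - y) + (-x + 33y^2)·y' = 0, and therefore
  dy/dx = -(33x^2 - y)/(-x + 33y^2) = (33x^2 - y)/(x - 33y^2)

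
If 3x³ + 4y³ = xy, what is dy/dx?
Differentiate both sides with respect to x, treating y as y(x). By the chain rule, any term containing y contributes a factor of y' = dy/dx when we differentiate it.

Move every term to one side and write the relation as F(x, y) = 0. Term by term,
  d/dx[3x^3] = 9x^2
  d/dx[-xy] = -x·y' - y
  d/dx[4y^3] = 12y^2·y'

The pieces without y' make up ∂F/∂x and the coefficient of y' is ∂F/∂y:
  ∂F/∂x = 9x^2 - y,
  ∂F/∂y = -x + 12y^2.

Since d/dx[F] = ∂F/∂x + (∂F/∂y)·y' = 0, solve for y':
  (∂F/∂y)·y' = -∂F/∂x
  dy/dx = -(∂F/∂x)/(∂F/∂y) = -(9x^2 - y)/(-x + 12y^2) = (9x^2 - y)/(x - 12y^2)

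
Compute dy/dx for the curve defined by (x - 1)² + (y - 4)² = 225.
Apply d/dx to both sides, remembering that y depends on x. Each occurrence of y therefore brings in a y' = dy/dx via the chain rule.

With F(x, y) equal to the left-hand side minus the right, differentiate F term by term:
  d/dx[(x - 1)^2] = 2x - 2
  d/dx[(y - 4)^2] = 2·y'(y - 4)
  d/dx[-225] = 0
Adding these up, d/dx[F] = 0 becomes
  (2x - 2) + (2y - 8)·y' = 0,
so isolating y',
  dy/dx = -(2x - 2)/(2y - 8) = (1 - x)/(y - 4)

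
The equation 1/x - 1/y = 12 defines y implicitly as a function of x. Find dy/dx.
Apply d/dx to both sides, remembering that y depends on x. Each occurrence of y therefore brings in a y' = dy/dx via the chain rule.

With F(x, y) equal to the left-hand side minus the right, differentiate F term by term:
  d/dx[-1/y] = y'/y^2
  d/dx[1/x] = -1/x^2
  d/dx[-12] = 0
Adding these up, d/dx[F] = 0 becomes
  (-1/x^2) + (y^(-2))·y' = 0,
so isolating y',
  dy/dx = -(-1/x^2)/(y^(-2)) = y^2/x^2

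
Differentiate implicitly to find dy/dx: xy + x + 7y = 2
Apply d/dx to both sides, remembering that y depends on x. Each occurrence of y therefore brings in a y' = dy/dx via the chain rule.

With F(x, y) equal to the left-hand side minus the right, differentiate F term by term:
  d/dx[xy] = x·y' + y
  d/dx[x] = 1
  d/dx[7y] = 7·y'
  d/dx[-2] = 0
Adding these up, d/dx[F] = 0 becomes
  (y + 1) + (x + 7)·y' = 0,
so isolating y',
  dy/dx = -(y + 1)/(x + 7) = (-y - 1)/(x + 7)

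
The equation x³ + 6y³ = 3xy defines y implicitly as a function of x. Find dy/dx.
Take d/dx of both sides. Since y is implicitly a function of x, the chain rule attaches a y' = dy/dx factor whenever we differentiate through y.

Set F(x, y) = (left side) − (right side), so the curve is F = 0. Differentiating each term of F:
  d/dx[x^3] = 3x^2
  d/dx[-3xy] = -3x·y' - 3y
  d/dx[6y^3] = 18y^2·y'

Collecting, the y'-free part is the partial derivative in x and the y' coefficient is the partial derivative in y:
  ∂F/∂x = 3x^2 - 3y
  ∂F/∂y = -3x + 18y^2

so d/dx[F(x, y(x))] = ∂F/∂x + (∂F/∂y)·y' = 0. Rearranging,
  dy/dx = -(∂F/∂x)/(∂F/∂y) = -(3x^2 - 3y)/(-3x + 18y^2) = (x^2 - y)/(x - 6y^2)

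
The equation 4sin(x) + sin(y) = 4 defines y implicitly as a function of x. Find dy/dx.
Apply d/dx to both sides, remembering that y depends on x. Each occurrence of y therefore brings in a y' = dy/dx via the chain rule.

With F(x, y) equal to the left-hand side minus the right, differentiate F term by term:
  d/dx[4sin(x)] = 4cos(x)
  d/dx[sin(y)] = y'·cos(y)
  d/dx[-4] = 0
Adding these up, d/dx[F] = 0 becomes
  (4cos(x)) + (cos(y))·y' = 0,
so isolating y',
  dy/dx = -(4cos(x))/(cos(y)) = -4cos(x)/cos(y)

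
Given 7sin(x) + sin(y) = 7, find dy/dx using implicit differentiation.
Differentiate the relation implicitly: treat y = y(x) and apply the chain rule, so every y-derivative picks up a y' = dy/dx factor.

With everything moved to the left-hand side, differentiate term by term:
  d/dx[7sin(x)] = 7cos(x)
  d/dx[sin(y)] = y'·cos(y)
  d/dx[-7] = 0

Separating the contributions that come from x directly and those that come through y:
  without y':      7cos(x)
  multiplying y':  cos(y)

so (7cos(x)) + (cos(y))·y' = 0, and therefore
  dy/dx = -(7cos(x))/(cos(y)) = -7cos(x)/cos(y)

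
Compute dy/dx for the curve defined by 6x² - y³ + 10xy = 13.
Differentiate the relation implicitly: treat y = y(x) and apply the chain rule, so every y-derivative picks up a y' = dy/dx factor.

With everything moved to the left-hand side, differentiate term by term:
  d/dx[6x^2] = 12x
  d/dx[10xy] = 10x·y' + 10y
  d/dx[-y^3] = -3y^2·y'
  d/dx[-13] = 0

Separating the contributions that come from x directly and those that come through y:
  without y':      12x + 10y
  multiplying y':  10x - 3y^2

so (12x + 10y) + (10x - 3y^2)·y' = 0, and therefore
  dy/dx = -(12x + 10y)/(10x - 3y^2) = 2(-6x - 5y)/(10x - 3y^2)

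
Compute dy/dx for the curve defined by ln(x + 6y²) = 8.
Apply d/dx to both sides, remembering that y depends on x. Each occurrence of y therefore brings in a y' = dy/dx via the chain rule.

With F(x, y) equal to the left-hand side minus the right, differentiate F term by term:
  d/dx[ln(x + 6y^2)] = (12y·y' + 1)/(x + 6y^2)
  d/dx[-8] = 0
Adding these up, d/dx[F] = 0 becomes
  (1/(x + 6y^2)) + (12y/(x + 6y^2))·y' = 0,
so isolating y',
  dy/dx = -(1/(x + 6y^2))/(12y/(x + 6y^2)) = -1/(12y)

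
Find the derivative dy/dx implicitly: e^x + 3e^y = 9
Differentiate the relation implicitly: treat y = y(x) and apply the chain rule, so every y-derivative picks up a y' = dy/dx factor.

With everything moved to the left-hand side, differentiate term by term:
  d/dx[e^(x)] = e^(x)
  d/dx[3e^(y)] = 3·y'·e^(y)
  d/dx[-9] = 0

Separating the contributions that come from x directly and those that come through y:
  without y':      e^(x)
  multiplying y':  3e^(y)

so (e^(x)) + (3e^(y))·y' = 0, and therefore
  dy/dx = -(e^(x))/(3e^(y)) = -e^(x - y)/3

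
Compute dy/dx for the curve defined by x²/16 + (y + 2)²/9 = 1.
Differentiate both sides with respect to x, treating y as y(x). By the chain rule, any term containing y contributes a factor of y' = dy/dx when we differentiate it.

Move every term to one side and write the relation as F(x, y) = 0. Term by term,
  d/dx[x^2/16] = x/8
  d/dx[(y + 2)^2/9] = 2·y'(y + 2)/9
  d/dx[-1] = 0

The pieces without y' make up ∂F/∂x and the coefficient of y' is ∂F/∂y:
  ∂F/∂x = x/8,
  ∂F/∂y = 2y/9 + 4/9.

Since d/dx[F] = ∂F/∂x + (∂F/∂y)·y' = 0, solve for y':
  (∂F/∂y)·y' = -∂F/∂x
  dy/dx = -(∂F/∂x)/(∂F/∂y) = -(x/8)/(2y/9 + 4/9)
        = -(x/8)/(2(y + 2)/9) = -9x/(16y + 32)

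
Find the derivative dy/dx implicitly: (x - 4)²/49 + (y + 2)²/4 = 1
Differentiate both sides with respect to x, treating y as y(x). By the chain rule, any term containing y contributes a factor of y' = dy/dx when we differentiate it.

Move every term to one side and write the relation as F(x, y) = 0. Term by term,
  d/dx[(x - 4)^2/49] = 2x/49 - 8/49
  d/dx[(y + 2)^2/4] = y'(y + 2)/2
  d/dx[-1] = 0

The pieces without y' make up ∂F/∂x and the coefficient of y' is ∂F/∂y:
  ∂F/∂x = 2x/49 - 8/49,
  ∂F/∂y = y/2 + 1.

Since d/dx[F] = ∂F/∂x + (∂F/∂y)·y' = 0, solve for y':
  (∂F/∂y)·y' = -∂F/∂x
  dy/dx = -(∂F/∂x)/(∂F/∂y) = -(2x/49 - 8/49)/(y/2 + 1)
        = -(2(x - 4)/49)/((y + 2)/2) = 4(4 - x)/(49(y + 2))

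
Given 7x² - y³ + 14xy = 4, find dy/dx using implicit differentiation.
Differentiate the relation implicitly: treat y = y(x) and apply the chain rule, so every y-derivative picks up a y' = dy/dx factor.

With everything moved to the left-hand side, differentiate term by term:
  d/dx[7x^2] = 14x
  d/dx[14xy] = 14x·y' + 14y
  d/dx[-y^3] = -3y^2·y'
  d/dx[-4] = 0

Separating the contributions that come from x directly and those that come through y:
  without y':      14x + 14y
  multiplying y':  14x - 3y^2

so (14x + 14y) + (14x - 3y^2)·y' = 0, and therefore
  dy/dx = -(14x + 14y)/(14x - 3y^2) = 14(-x - y)/(14x - 3y^2)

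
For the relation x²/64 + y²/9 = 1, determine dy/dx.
Differentiate the relation implicitly: treat y = y(x) and apply the chain rule, so every y-derivative picks up a y' = dy/dx factor.

With everything moved to the left-hand side, differentiate term by term:
  d/dx[x^2/64] = x/32
  d/dx[y^2/9] = 2y·y'/9
  d/dx[-1] = 0

Separating the contributions that come from x directly and those that come through y:
  without y':      x/32
  multiplying y':  2y/9

so (x/32) + (2y/9)·y' = 0, and therefore
  dy/dx = -(x/32)/(2y/9) = -9x/(64y)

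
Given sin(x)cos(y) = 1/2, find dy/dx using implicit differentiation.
Differentiate both sides with respect to x, treating y as y(x). By the chain rule, any term containing y contributes a factor of y' = dy/dx when we differentiate it.

Move every term to one side and write the relation as F(x, y) = 0. Term by term,
  d/dx[sin(x)·cos(y)] = -y'·sin(x)·sin(y) + cos(x)·cos(y)
  d/dx[-1/2] = 0

The pieces without y' make up ∂F/∂x and the coefficient of y' is ∂F/∂y:
  ∂F/∂x = cos(x)·cos(y),
  ∂F/∂y = -sin(x)·sin(y).

Since d/dx[F] = ∂F/∂x + (∂F/∂y)·y' = 0, solve for y':
  (∂F/∂y)·y' = -∂F/∂x
  dy/dx = -(∂F/∂x)/(∂F/∂y) = -(cos(x)·cos(y))/(-sin(x)·sin(y)) = 1/(tan(x)·tan(y))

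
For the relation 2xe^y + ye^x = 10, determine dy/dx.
Differentiate both sides with respect to x, treating y as y(x). By the chain rule, any term containing y contributes a factor of y' = dy/dx when we differentiate it.

Move every term to one side and write the relation as F(x, y) = 0. Term by term,
  d/dx[2x·e^(y)] = 2x·y'·e^(y) + 2e^(y)
  d/dx[y·e^(x)] = y·e^(x) + y'·e^(x)
  d/dx[-10] = 0

The pieces without y' make up ∂F/∂x and the coefficient of y' is ∂F/∂y:
  ∂F/∂x = y·e^(x) + 2e^(y),
  ∂F/∂y = 2x·e^(y) + e^(x).

Since d/dx[F] = ∂F/∂x + (∂F/∂y)·y' = 0, solve for y':
  (∂F/∂y)·y' = -∂F/∂x
  dy/dx = -(∂F/∂x)/(∂F/∂y) = -(y·e^(x) + 2e^(y))/(2x·e^(y) + e^(x)) = (-y·e^(x) - 2e^(y))/(2x·e^(y) + e^(x))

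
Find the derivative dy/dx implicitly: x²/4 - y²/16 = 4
Apply d/dx to both sides, remembering that y depends on x. Each occurrence of y therefore brings in a y' = dy/dx via the chain rule.

With F(x, y) equal to the left-hand side minus the right, differentiate F term by term:
  d/dx[x^2/4] = x/2
  d/dx[-y^2/16] = -y·y'/8
  d/dx[-4] = 0
Adding these up, d/dx[F] = 0 becomes
  (x/2) + (-y/8)·y' = 0,
so isolating y',
  dy/dx = -(x/2)/(-y/8) = 4x/y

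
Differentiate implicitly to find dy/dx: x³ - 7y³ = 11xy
Differentiate the relation implicitly: treat y = y(x) and apply the chain rule, so every y-derivative picks up a y' = dy/dx factor.

With everything moved to the left-hand side, differentiate term by term:
  d/dx[x^3] = 3x^2
  d/dx[-11xy] = -11x·y' - 11y
  d/dx[-7y^3] = -21y^2·y'

Separating the contributions that come from x directly and those that come through y:
  without y':      3x^2 - 11y
  multiplying y':  -11x - 21y^2

so (3x^2 - 11y) + (-11x - 21y^2)·y' = 0, and therefore
  dy/dx = -(3x^2 - 11y)/(-11x - 21y^2) = (3x^2 - 11y)/(11x + 21y^2)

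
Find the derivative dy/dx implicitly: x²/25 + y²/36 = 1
Apply d/dx to both sides, remembering that y depends on x. Each occurrence of y therefore brings in a y' = dy/dx via the chain rule.

With F(x, y) equal to the left-hand side minus the right, differentiate F term by term:
  d/dx[x^2/25] = 2x/25
  d/dx[y^2/36] = y·y'/18
  d/dx[-1] = 0
Adding these up, d/dx[F] = 0 becomes
  (2x/25) + (y/18)·y' = 0,
so isolating y',
  dy/dx = -(2x/25)/(y/18) = -36x/(25y)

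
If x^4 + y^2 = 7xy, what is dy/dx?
Apply d/dx to both sides, remembering that y depends on x. Each occurrence of y therefore brings in a y' = dy/dx via the chain rule.

With F(x, y) equal to the left-hand side minus the right, differentiate F term by term:
  d/dx[x^4] = 4x^3
  d/dx[-7xy] = -7x·y' - 7y
  d/dx[y^2] = 2y·y'
Adding these up, d/dx[F] = 0 becomes
  (4x^3 - 7y) + (-7x + 2y)·y' = 0,
so isolating y',
  dy/dx = -(4x^3 - 7y)/(-7x + 2y) = (4x^3 - 7y)/(7x - 2y)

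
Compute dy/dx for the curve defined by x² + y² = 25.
Differentiate both sides with respect to x, treating y as y(x). By the chain rule, any term containing y contributes a factor of y' = dy/dx when we differentiate it.

Move every term to one side and write the relation as F(x, y) = 0. Term by term,
  d/dx[x^2] = 2x
  d/dx[y^2] = 2y·y'
  d/dx[-25] = 0

The pieces without y' make up ∂F/∂x and the coefficient of y' is ∂F/∂y:
  ∂F/∂x = 2x,
  ∂F/∂y = 2y.

Since d/dx[F] = ∂F/∂x + (∂F/∂y)·y' = 0, solve for y':
  (∂F/∂y)·y' = -∂F/∂x
  dy/dx = -(∂F/∂x)/(∂F/∂y) = -(2x)/(2y) = -x/y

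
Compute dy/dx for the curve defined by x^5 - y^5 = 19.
Take d/dx of both sides. Since y is implicitly a function of x, the chain rule attaches a y' = dy/dx factor whenever we differentiate through y.

Set F(x, y) = (left side) − (right side), so the curve is F = 0. Differentiating each term of F:
  d/dx[x^5] = 5x^4
  d/dx[-y^5] = -5y^4·y'
  d/dx[-19] = 0

Collecting, the y'-free part is the partial derivative in x and the y' coefficient is the partial derivative in y:
  ∂F/∂x = 5x^4
  ∂F/∂y = -5y^4

so d/dx[F(x, y(x))] = ∂F/∂x + (∂F/∂y)·y' = 0. Rearranging,
  dy/dx = -(∂F/∂x)/(∂F/∂y) = -(5x^4)/(-5y^4) = x^4/y^4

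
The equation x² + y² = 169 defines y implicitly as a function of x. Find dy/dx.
Differentiate the relation implicitly: treat y = y(x) and apply the chain rule, so every y-derivative picks up a y' = dy/dx factor.

With everything moved to the left-hand side, differentiate term by term:
  d/dx[x^2] = 2x
  d/dx[y^2] = 2y·y'
  d/dx[-169] = 0

Separating the contributions that come from x directly and those that come through y:
  without y':      2x
  multiplying y':  2y

so (2x) + (2y)·y' = 0, and therefore
  dy/dx = -(2x)/(2y) = -x/y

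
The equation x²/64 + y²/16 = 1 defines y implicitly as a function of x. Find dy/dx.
Take d/dx of both sides. Since y is implicitly a function of x, the chain rule attaches a y' = dy/dx factor whenever we differentiate through y.

Set F(x, y) = (left side) − (right side), so the curve is F = 0. Differentiating each term of F:
  d/dx[x^2/64] = x/32
  d/dx[y^2/16] = y·y'/8
  d/dx[-1] = 0

Collecting, the y'-free part is the partial derivative in x and the y' coefficient is the partial derivative in y:
  ∂F/∂x = x/32
  ∂F/∂y = y/8

so d/dx[F(x, y(x))] = ∂F/∂x + (∂F/∂y)·y' = 0. Rearranging,
  dy/dx = -(∂F/∂x)/(∂F/∂y) = -(x/32)/(y/8) = -x/(4y)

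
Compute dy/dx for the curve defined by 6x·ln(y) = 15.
Differentiate the relation implicitly: treat y = y(x) and apply the chain rule, so every y-derivative picks up a y' = dy/dx factor.

With everything moved to the left-hand side, differentiate term by term:
  d/dx[6x·ln(y)] = 6x·y'/y + 6ln(y)
  d/dx[-15] = 0

Separating the contributions that come from x directly and those that come through y:
  without y':      6ln(y)
  multiplying y':  6x/y

so (6ln(y)) + (6x/y)·y' = 0, and therefore
  dy/dx = -(6ln(y))/(6x/y) = -y·ln(y)/x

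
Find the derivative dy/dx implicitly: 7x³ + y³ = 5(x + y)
Apply d/dx to both sides, remembering that y depends on x. Each occurrence of y therefore brings in a y' = dy/dx via the chain rule.

With F(x, y) equal to the left-hand side minus the right, differentiate F term by term:
  d/dx[7x^3] = 21x^2
  d/dx[-5x] = -5
  d/dx[y^3] = 3y^2·y'
  d/dx[-5y] = -5·y'
Adding these up, d/dx[F] = 0 becomes
  (21x^2 - 5) + (3y^2 - 5)·y' = 0,
so isolating y',
  dy/dx = -(21x^2 - 5)/(3y^2 - 5) = (5 - 21x^2)/(3y^2 - 5)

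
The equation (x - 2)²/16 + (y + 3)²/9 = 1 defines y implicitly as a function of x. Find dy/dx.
Differentiate both sides with respect to x, treating y as y(x). By the chain rule, any term containing y contributes a factor of y' = dy/dx when we differentiate it.

Move every term to one side and write the relation as F(x, y) = 0. Term by term,
  d/dx[(x - 2)^2/16] = x/8 - 1/4
  d/dx[(y + 3)^2/9] = 2·y'(y + 3)/9
  d/dx[-1] = 0

The pieces without y' make up ∂F/∂x and the coefficient of y' is ∂F/∂y:
  ∂F/∂x = x/8 - 1/4,
  ∂F/∂y = 2y/9 + 2/3.

Since d/dx[F] = ∂F/∂x + (∂F/∂y)·y' = 0, solve for y':
  (∂F/∂y)·y' = -∂F/∂x
  dy/dx = -(∂F/∂x)/(∂F/∂y) = -(x/8 - 1/4)/(2y/9 + 2/3)
        = -((x - 2)/8)/(2(y + 3)/9) = 9(2 - x)/(16(y + 3))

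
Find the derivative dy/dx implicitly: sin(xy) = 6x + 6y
Apply d/dx to both sides, remembering that y depends on x. Each occurrence of y therefore brings in a y' = dy/dx via the chain rule.

With F(x, y) equal to the left-hand side minus the right, differentiate F term by term:
  d/dx[-6x] = -6
  d/dx[-6y] = -6·y'
  d/dx[sin(xy)] = (x·y' + y)·cos(xy)
Adding these up, d/dx[F] = 0 becomes
  (y·cos(xy) - 6) + (x·cos(xy) - 6)·y' = 0,
so isolating y',
  dy/dx = -(y·cos(xy) - 6)/(x·cos(xy) - 6) = (-y·cos(xy) + 6)/(x·cos(xy) - 6)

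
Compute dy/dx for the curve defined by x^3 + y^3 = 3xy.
Apply d/dx to both sides, remembering that y depends on x. Each occurrence of y therefore brings in a y' = dy/dx via the chain rule.

With F(x, y) equal to the left-hand side minus the right, differentiate F term by term:
  d/dx[x^3] = 3x^2
  d/dx[-3xy] = -3x·y' - 3y
  d/dx[y^3] = 3y^2·y'
Adding these up, d/dx[F] = 0 becomes
  (3x^2 - 3y) + (-3x + 3y^2)·y' = 0,
so isolating y',
  dy/dx = -(3x^2 - 3y)/(-3x + 3y^2) = (x^2 - y)/(x - y^2)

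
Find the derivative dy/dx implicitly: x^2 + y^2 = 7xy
Differentiate both sides with respect to x, treating y as y(x). By the chain rule, any term containing y contributes a factor of y' = dy/dx when we differentiate it.

Move every term to one side and write the relation as F(x, y) = 0. Term by term,
  d/dx[x^2] = 2x
  d/dx[-7xy] = -7x·y' - 7y
  d/dx[y^2] = 2y·y'

The pieces without y' make up ∂F/∂x and the coefficient of y' is ∂F/∂y:
  ∂F/∂x = 2x - 7y,
  ∂F/∂y = -7x + 2y.

Since d/dx[F] = ∂F/∂x + (∂F/∂y)·y' = 0, solve for y':
  (∂F/∂y)·y' = -∂F/∂x
  dy/dx = -(∂F/∂x)/(∂F/∂y) = -(2x - 7y)/(-7x + 2y) = (2x - 7y)/(7x - 2y)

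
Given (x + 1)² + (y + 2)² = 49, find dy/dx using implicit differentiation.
Differentiate the relation implicitly: treat y = y(x) and apply the chain rule, so every y-derivative picks up a y' = dy/dx factor.

With everything moved to the left-hand side, differentiate term by term:
  d/dx[(x + 1)^2] = 2x + 2
  d/dx[(y + 2)^2] = 2·y'(y + 2)
  d/dx[-49] = 0

Separating the contributions that come from x directly and those that come through y:
  without y':      2x + 2
  multiplying y':  2y + 4

so (2x + 2) + (2y + 4)·y' = 0, and therefore
  dy/dx = -(2x + 2)/(2y + 4) = (-x - 1)/(y + 2)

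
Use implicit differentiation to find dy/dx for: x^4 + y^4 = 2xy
Differentiate both sides with respect to x, treating y as y(x). By the chain rule, any term containing y contributes a factor of y' = dy/dx when we differentiate it.

Move every term to one side and write the relation as F(x, y) = 0. Term by term,
  d/dx[x^4] = 4x^3
  d/dx[-2xy] = -2x·y' - 2y
  d/dx[y^4] = 4y^3·y'

The pieces without y' make up ∂F/∂x and the coefficient of y' is ∂F/∂y:
  ∂F/∂x = 4x^3 - 2y,
  ∂F/∂y = -2x + 4y^3.

Since d/dx[F] = ∂F/∂x + (∂F/∂y)·y' = 0, solve for y':
  (∂F/∂y)·y' = -∂F/∂x
  dy/dx = -(∂F/∂x)/(∂F/∂y) = -(4x^3 - 2y)/(-2x + 4y^3) = (2x^3 - y)/(x - 2y^3)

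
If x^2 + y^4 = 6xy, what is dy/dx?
Differentiate both sides with respect to x, treating y as y(x). By the chain rule, any term containing y contributes a factor of y' = dy/dx when we differentiate it.

Move every term to one side and write the relation as F(x, y) = 0. Term by term,
  d/dx[x^2] = 2x
  d/dx[-6xy] = -6x·y' - 6y
  d/dx[y^4] = 4y^3·y'

The pieces without y' make up ∂F/∂x and the coefficient of y' is ∂F/∂y:
  ∂F/∂x = 2x - 6y,
  ∂F/∂y = -6x + 4y^3.

Since d/dx[F] = ∂F/∂x + (∂F/∂y)·y' = 0, solve for y':
  (∂F/∂y)·y' = -∂F/∂x
  dy/dx = -(∂F/∂x)/(∂F/∂y) = -(2x - 6y)/(-6x + 4y^3) = (x - 3y)/(3x - 2y^3)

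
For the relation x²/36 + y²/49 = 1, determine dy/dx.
Differentiate the relation implicitly: treat y = y(x) and apply the chain rule, so every y-derivative picks up a y' = dy/dx factor.

With everything moved to the left-hand side, differentiate term by term:
  d/dx[x^2/36] = x/18
  d/dx[y^2/49] = 2y·y'/49
  d/dx[-1] = 0

Separating the contributions that come from x directly and those that come through y:
  without y':      x/18
  multiplying y':  2y/49

so (x/18) + (2y/49)·y' = 0, and therefore
  dy/dx = -(x/18)/(2y/49) = -49x/(36y)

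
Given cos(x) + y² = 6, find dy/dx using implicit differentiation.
Apply d/dx to both sides, remembering that y depends on x. Each occurrence of y therefore brings in a y' = dy/dx via the chain rule.

With F(x, y) equal to the left-hand side minus the right, differentiate F term by term:
  d/dx[y^2] = 2y·y'
  d/dx[cos(x)] = -sin(x)
  d/dx[-6] = 0
Adding these up, d/dx[F] = 0 becomes
  (-sin(x)) + (2y)·y' = 0,
so isolating y',
  dy/dx = -(-sin(x))/(2y) = sin(x)/(2y)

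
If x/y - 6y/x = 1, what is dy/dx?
Differentiate the relation implicitly: treat y = y(x) and apply the chain rule, so every y-derivative picks up a y' = dy/dx factor.

With everything moved to the left-hand side, differentiate term by term:
  d/dx[x/y] = -x·y'/y^2 + 1/y
  d/dx[-6y/x] = -6·y'/x + 6y/x^2
  d/dx[-1] = 0

Separating the contributions that come from x directly and those that come through y:
  without y':      1/y + 6y/x^2
  multiplying y':  -x/y^2 - 6/x

so (1/y + 6y/x^2) + (-x/y^2 - 6/x)·y' = 0, and therefore
  dy/dx = -(1/y + 6y/x^2)/(-x/y^2 - 6/x)
        = -((x^2 + 6y^2)/(x^2y))/(-(x^2 + 6y^2)/(xy^2)) = y/x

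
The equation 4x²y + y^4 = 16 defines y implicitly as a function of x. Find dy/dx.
Differentiate both sides with respect to x, treating y as y(x). By the chain rule, any term containing y contributes a factor of y' = dy/dx when we differentiate it.

Move every term to one side and write the relation as F(x, y) = 0. Term by term,
  d/dx[4x^2y] = 4x^2·y' + 8xy
  d/dx[y^4] = 4y^3·y'
  d/dx[-16] = 0

The pieces without y' make up ∂F/∂x and the coefficient of y' is ∂F/∂y:
  ∂F/∂x = 8xy,
  ∂F/∂y = 4x^2 + 4y^3.

Since d/dx[F] = ∂F/∂x + (∂F/∂y)·y' = 0, solve for y':
  (∂F/∂y)·y' = -∂F/∂x
  dy/dx = -(∂F/∂x)/(∂F/∂y) = -(8xy)/(4x^2 + 4y^3) = -2xy/(x^2 + y^3)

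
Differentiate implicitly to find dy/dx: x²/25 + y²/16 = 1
Differentiate the relation implicitly: treat y = y(x) and apply the chain rule, so every y-derivative picks up a y' = dy/dx factor.

With everything moved to the left-hand side, differentiate term by term:
  d/dx[x^2/25] = 2x/25
  d/dx[y^2/16] = y·y'/8
  d/dx[-1] = 0

Separating the contributions that come from x directly and those that come through y:
  without y':      2x/25
  multiplying y':  y/8

so (2x/25) + (y/8)·y' = 0, and therefore
  dy/dx = -(2x/25)/(y/8) = -16x/(25y)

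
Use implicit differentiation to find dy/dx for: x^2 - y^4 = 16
Take d/dx of both sides. Since y is implicitly a function of x, the chain rule attaches a y' = dy/dx factor whenever we differentiate through y.

Set F(x, y) = (left side) − (right side), so the curve is F = 0. Differentiating each term of F:
  d/dx[x^2] = 2x
  d/dx[-y^4] = -4y^3·y'
  d/dx[-16] = 0

Collecting, the y'-free part is the partial derivative in x and the y' coefficient is the partial derivative in y:
  ∂F/∂x = 2x
  ∂F/∂y = -4y^3

so d/dx[F(x, y(x))] = ∂F/∂x + (∂F/∂y)·y' = 0. Rearranging,
  dy/dx = -(∂F/∂x)/(∂F/∂y) = -(2x)/(-4y^3) = x/(2y^3)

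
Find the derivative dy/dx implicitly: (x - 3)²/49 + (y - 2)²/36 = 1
Apply d/dx to both sides, remembering that y depends on x. Each occurrence of y therefore brings in a y' = dy/dx via the chain rule.

With F(x, y) equal to the left-hand side minus the right, differentiate F term by term:
  d/dx[(x - 3)^2/49] = 2x/49 - 6/49
  d/dx[(y - 2)^2/36] = y'(y - 2)/18
  d/dx[-1] = 0
Adding these up, d/dx[F] = 0 becomes
  (2x/49 - 6/49) + (y/18 - 1/9)·y' = 0,
so isolating y',
  dy/dx = -(2x/49 - 6/49)/(y/18 - 1/9)
        = -(2(x - 3)/49)/((y - 2)/18) = 36(3 - x)/(49(y - 2))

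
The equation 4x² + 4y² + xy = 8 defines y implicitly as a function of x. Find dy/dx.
Differentiate both sides with respect to x, treating y as y(x). By the chain rule, any term containing y contributes a factor of y' = dy/dx when we differentiate it.

Move every term to one side and write the relation as F(x, y) = 0. Term by term,
  d/dx[4x^2] = 8x
  d/dx[xy] = x·y' + y
  d/dx[4y^2] = 8y·y'
  d/dx[-8] = 0

The pieces without y' make up ∂F/∂x and the coefficient of y' is ∂F/∂y:
  ∂F/∂x = 8x + y,
  ∂F/∂y = x + 8y.

Since d/dx[F] = ∂F/∂x + (∂F/∂y)·y' = 0, solve for y':
  (∂F/∂y)·y' = -∂F/∂x
  dy/dx = -(∂F/∂x)/(∂F/∂y) = -(8x + y)/(x + 8y) = (-8x - y)/(x + 8y)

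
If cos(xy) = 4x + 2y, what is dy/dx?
Differentiate the relation implicitly: treat y = y(x) and apply the chain rule, so every y-derivative picks up a y' = dy/dx factor.

With everything moved to the left-hand side, differentiate term by term:
  d/dx[-4x] = -4
  d/dx[-2y] = -2·y'
  d/dx[cos(xy)] = -(x·y' + y)·sin(xy)

Separating the contributions that come from x directly and those that come through y:
  without y':      -y·sin(xy) - 4
  multiplying y':  -x·sin(xy) - 2

so (-y·sin(xy) - 4) + (-x·sin(xy) - 2)·y' = 0, and therefore
  dy/dx = -(-y·sin(xy) - 4)/(-x·sin(xy) - 2) = -(y·sin(xy) + 4)/(x·sin(xy) + 2)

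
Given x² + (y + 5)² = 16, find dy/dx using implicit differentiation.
Differentiate the relation implicitly: treat y = y(x) and apply the chain rule, so every y-derivative picks up a y' = dy/dx factor.

With everything moved to the left-hand side, differentiate term by term:
  d/dx[x^2] = 2x
  d/dx[(y + 5)^2] = 2·y'(y + 5)
  d/dx[-16] = 0

Separating the contributions that come from x directly and those that come through y:
  without y':      2x
  multiplying y':  2y + 10

so (2x) + (2y + 10)·y' = 0, and therefore
  dy/dx = -(2x)/(2y + 10) = -x/(y + 5)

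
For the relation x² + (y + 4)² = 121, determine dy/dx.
Apply d/dx to both sides, remembering that y depends on x. Each occurrence of y therefore brings in a y' = dy/dx via the chain rule.

With F(x, y) equal to the left-hand side minus the right, differentiate F term by term:
  d/dx[x^2] = 2x
  d/dx[(y + 4)^2] = 2·y'(y + 4)
  d/dx[-121] = 0
Adding these up, d/dx[F] = 0 becomes
  (2x) + (2y + 8)·y' = 0,
so isolating y',
  dy/dx = -(2x)/(2y + 8) = -x/(y + 4)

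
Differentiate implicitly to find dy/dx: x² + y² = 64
Differentiate the relation implicitly: treat y = y(x) and apply the chain rule, so every y-derivative picks up a y' = dy/dx factor.

With everything moved to the left-hand side, differentiate term by term:
  d/dx[x^2] = 2x
  d/dx[y^2] = 2y·y'
  d/dx[-64] = 0

Separating the contributions that come from x directly and those that come through y:
  without y':      2x
  multiplying y':  2y

so (2x) + (2y)·y' = 0, and therefore
  dy/dx = -(2x)/(2y) = -x/y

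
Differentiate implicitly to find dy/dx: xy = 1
Take d/dx of both sides. Since y is implicitly a function of x, the chain rule attaches a y' = dy/dx factor whenever we differentiate through y.

Set F(x, y) = (left side) − (right side), so the curve is F = 0. Differentiating each term of F:
  d/dx[xy] = x·y' + y
  d/dx[-1] = 0

Collecting, the y'-free part is the partial derivative in x and the y' coefficient is the partial derivative in y:
  ∂F/∂x = y
  ∂F/∂y = x

so d/dx[F(x, y(x))] = ∂F/∂x + (∂F/∂y)·y' = 0. Rearranging,
  dy/dx = -(∂F/∂x)/(∂F/∂y) = -(y)/(x) = -y/x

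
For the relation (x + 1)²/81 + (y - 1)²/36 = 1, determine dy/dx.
Differentiate both sides with respect to x, treating y as y(x). By the chain rule, any term containing y contributes a factor of y' = dy/dx when we differentiate it.

Move every term to one side and write the relation as F(x, y) = 0. Term by term,
  d/dx[(x + 1)^2/81] = 2x/81 + 2/81
  d/dx[(y - 1)^2/36] = y'(y - 1)/18
  d/dx[-1] = 0

The pieces without y' make up ∂F/∂x and the coefficient of y' is ∂F/∂y:
  ∂F/∂x = 2x/81 + 2/81,
  ∂F/∂y = y/18 - 1/18.

Since d/dx[F] = ∂F/∂x + (∂F/∂y)·y' = 0, solve for y':
  (∂F/∂y)·y' = -∂F/∂x
  dy/dx = -(∂F/∂x)/(∂F/∂y) = -(2x/81 + 2/81)/(y/18 - 1/18)
        = -(2(x + 1)/81)/((y - 1)/18) = 4(-x - 1)/(9(y - 1))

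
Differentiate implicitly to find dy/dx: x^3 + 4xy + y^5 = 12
Differentiate the relation implicitly: treat y = y(x) and apply the chain rule, so every y-derivative picks up a y' = dy/dx factor.

With everything moved to the left-hand side, differentiate term by term:
  d/dx[x^3] = 3x^2
  d/dx[4xy] = 4x·y' + 4y
  d/dx[y^5] = 5y^4·y'
  d/dx[-12] = 0

Separating the contributions that come from x directly and those that come through y:
  without y':      3x^2 + 4y
  multiplying y':  4x + 5y^4

so (3x^2 + 4y) + (4x + 5y^4)·y' = 0, and therefore
  dy/dx = -(3x^2 + 4y)/(4x + 5y^4) = (-3x^2 - 4y)/(4x + 5y^4)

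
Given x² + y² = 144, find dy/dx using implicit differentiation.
Apply d/dx to both sides, remembering that y depends on x. Each occurrence of y therefore brings in a y' = dy/dx via the chain rule.

With F(x, y) equal to the left-hand side minus the right, differentiate F term by term:
  d/dx[x^2] = 2x
  d/dx[y^2] = 2y·y'
  d/dx[-144] = 0
Adding these up, d/dx[F] = 0 becomes
  (2x) + (2y)·y' = 0,
so isolating y',
  dy/dx = -(2x)/(2y) = -x/y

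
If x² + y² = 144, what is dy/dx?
Apply d/dx to both sides, remembering that y depends on x. Each occurrence of y therefore brings in a y' = dy/dx via the chain rule.

With F(x, y) equal to the left-hand side minus the right, differentiate F term by term:
  d/dx[x^2] = 2x
  d/dx[y^2] = 2y·y'
  d/dx[-144] = 0
Adding these up, d/dx[F] = 0 becomes
  (2x) + (2y)·y' = 0,
so isolating y',
  dy/dx = -(2x)/(2y) = -x/y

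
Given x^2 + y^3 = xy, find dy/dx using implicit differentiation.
Take d/dx of both sides. Since y is implicitly a function of x, the chain rule attaches a y' = dy/dx factor whenever we differentiate through y.

Set F(x, y) = (left side) − (right side), so the curve is F = 0. Differentiating each term of F:
  d/dx[x^2] = 2x
  d/dx[-xy] = -x·y' - y
  d/dx[y^3] = 3y^2·y'

Collecting, the y'-free part is the partial derivative in x and the y' coefficient is the partial derivative in y:
  ∂F/∂x = 2x - y
  ∂F/∂y = -x + 3y^2

so d/dx[F(x, y(x))] = ∂F/∂x + (∂F/∂y)·y' = 0. Rearranging,
  dy/dx = -(∂F/∂x)/(∂F/∂y) = -(2x - y)/(-x + 3y^2) = (2x - y)/(x - 3y^2)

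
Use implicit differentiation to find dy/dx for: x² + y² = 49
Take d/dx of both sides. Since y is implicitly a function of x, the chain rule attaches a y' = dy/dx factor whenever we differentiate through y.

Set F(x, y) = (left side) − (right side), so the curve is F = 0. Differentiating each term of F:
  d/dx[x^2] = 2x
  d/dx[y^2] = 2y·y'
  d/dx[-49] = 0

Collecting, the y'-free part is the partial derivative in x and the y' coefficient is the partial derivative in y:
  ∂F/∂x = 2x
  ∂F/∂y = 2y

so d/dx[F(x, y(x))] = ∂F/∂x + (∂F/∂y)·y' = 0. Rearranging,
  dy/dx = -(∂F/∂x)/(∂F/∂y) = -(2x)/(2y) = -x/y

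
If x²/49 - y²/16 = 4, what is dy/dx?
Take d/dx of both sides. Since y is implicitly a function of x, the chain rule attaches a y' = dy/dx factor whenever we differentiate through y.

Set F(x, y) = (left side) − (right side), so the curve is F = 0. Differentiating each term of F:
  d/dx[x^2/49] = 2x/49
  d/dx[-y^2/16] = -y·y'/8
  d/dx[-4] = 0

Collecting, the y'-free part is the partial derivative in x and the y' coefficient is the partial derivative in y:
  ∂F/∂x = 2x/49
  ∂F/∂y = -y/8

so d/dx[F(x, y(x))] = ∂F/∂x + (∂F/∂y)·y' = 0. Rearranging,
  dy/dx = -(∂F/∂x)/(∂F/∂y) = -(2x/49)/(-y/8) = 16x/(49y)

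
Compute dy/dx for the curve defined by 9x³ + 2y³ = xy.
Differentiate both sides with respect to x, treating y as y(x). By the chain rule, any term containing y contributes a factor of y' = dy/dx when we differentiate it.

Move every term to one side and write the relation as F(x, y) = 0. Term by term,
  d/dx[9x^3] = 27x^2
  d/dx[-xy] = -x·y' - y
  d/dx[2y^3] = 6y^2·y'

The pieces without y' make up ∂F/∂x and the coefficient of y' is ∂F/∂y:
  ∂F/∂x = 27x^2 - y,
  ∂F/∂y = -x + 6y^2.

Since d/dx[F] = ∂F/∂x + (∂F/∂y)·y' = 0, solve for y':
  (∂F/∂y)·y' = -∂F/∂x
  dy/dx = -(∂F/∂x)/(∂F/∂y) = -(27x^2 - y)/(-x + 6y^2) = (27x^2 - y)/(x - 6y^2)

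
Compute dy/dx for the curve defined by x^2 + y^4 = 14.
Differentiate the relation implicitly: treat y = y(x) and apply the chain rule, so every y-derivative picks up a y' = dy/dx factor.

With everything moved to the left-hand side, differentiate term by term:
  d/dx[x^2] = 2x
  d/dx[y^4] = 4y^3·y'
  d/dx[-14] = 0

Separating the contributions that come from x directly and those that come through y:
  without y':      2x
  multiplying y':  4y^3

so (2x) + (4y^3)·y' = 0, and therefore
  dy/dx = -(2x)/(4y^3) = -x/(2y^3)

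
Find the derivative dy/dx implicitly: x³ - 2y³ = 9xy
Take d/dx of both sides. Since y is implicitly a function of x, the chain rule attaches a y' = dy/dx factor whenever we differentiate through y.

Set F(x, y) = (left side) − (right side), so the curve is F = 0. Differentiating each term of F:
  d/dx[x^3] = 3x^2
  d/dx[-9xy] = -9x·y' - 9y
  d/dx[-2y^3] = -6y^2·y'

Collecting, the y'-free part is the partial derivative in x and the y' coefficient is the partial derivative in y:
  ∂F/∂x = 3x^2 - 9y
  ∂F/∂y = -9x - 6y^2

so d/dx[F(x, y(x))] = ∂F/∂x + (∂F/∂y)·y' = 0. Rearranging,
  dy/dx = -(∂F/∂x)/(∂F/∂y) = -(3x^2 - 9y)/(-9x - 6y^2) = (x^2 - 3y)/(3x + 2y^2)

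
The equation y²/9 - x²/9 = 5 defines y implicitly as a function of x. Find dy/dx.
Take d/dx of both sides. Since y is implicitly a function of x, the chain rule attaches a y' = dy/dx factor whenever we differentiate through y.

Set F(x, y) = (left side) − (right side), so the curve is F = 0. Differentiating each term of F:
  d/dx[-x^2/9] = -2x/9
  d/dx[y^2/9] = 2y·y'/9
  d/dx[-5] = 0

Collecting, the y'-free part is the partial derivative in x and the y' coefficient is the partial derivative in y:
  ∂F/∂x = -2x/9
  ∂F/∂y = 2y/9

so d/dx[F(x, y(x))] = ∂F/∂x + (∂F/∂y)·y' = 0. Rearranging,
  dy/dx = -(∂F/∂x)/(∂F/∂y) = -(-2x/9)/(2y/9) = x/y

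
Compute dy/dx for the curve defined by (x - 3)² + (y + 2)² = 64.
Differentiate both sides with respect to x, treating y as y(x). By the chain rule, any term containing y contributes a factor of y' = dy/dx when we differentiate it.

Move every term to one side and write the relation as F(x, y) = 0. Term by term,
  d/dx[(x - 3)^2] = 2x - 6
  d/dx[(y + 2)^2] = 2·y'(y + 2)
  d/dx[-64] = 0

The pieces without y' make up ∂F/∂x and the coefficient of y' is ∂F/∂y:
  ∂F/∂x = 2x - 6,
  ∂F/∂y = 2y + 4.

Since d/dx[F] = ∂F/∂x + (∂F/∂y)·y' = 0, solve for y':
  (∂F/∂y)·y' = -∂F/∂x
  dy/dx = -(∂F/∂x)/(∂F/∂y) = -(2x - 6)/(2y + 4) = (3 - x)/(y + 2)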